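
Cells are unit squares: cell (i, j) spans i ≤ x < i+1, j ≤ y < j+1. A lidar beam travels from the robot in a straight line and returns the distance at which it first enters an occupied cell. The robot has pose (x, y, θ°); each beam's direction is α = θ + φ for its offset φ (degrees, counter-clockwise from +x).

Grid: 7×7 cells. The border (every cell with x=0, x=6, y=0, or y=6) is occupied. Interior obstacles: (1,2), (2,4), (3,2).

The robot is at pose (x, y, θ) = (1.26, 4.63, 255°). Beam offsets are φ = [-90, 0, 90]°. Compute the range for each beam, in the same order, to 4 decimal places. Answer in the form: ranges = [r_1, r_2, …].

ranges = [0.2692, 1.0046, 0.7661]

beam 1: φ=-90°, α=165°
  dir = (cos 165°, sin 165°) = (-0.9659, 0.2588); from cell (1,4)
  next x-line at t=0.2692, next y-line at t=1.4296; Δt_x=1.0353, Δt_y=3.8637
    x: enter (0,4) at t=0.2692 ← occupied
  → r_1 = 0.2692
beam 2: φ=0°, α=255°
  dir = (cos 255°, sin 255°) = (-0.2588, -0.9659); from cell (1,4)
  next x-line at t=1.0046, next y-line at t=0.6522; Δt_x=3.8637, Δt_y=1.0353
    y: enter (1,3) at t=0.6522
    x: enter (0,3) at t=1.0046 ← occupied
  → r_2 = 1.0046
beam 3: φ=90°, α=345°
  dir = (cos 345°, sin 345°) = (0.9659, -0.2588); from cell (1,4)
  next x-line at t=0.7661, next y-line at t=2.4341; Δt_x=1.0353, Δt_y=3.8637
    x: enter (2,4) at t=0.7661 ← occupied
  → r_3 = 0.7661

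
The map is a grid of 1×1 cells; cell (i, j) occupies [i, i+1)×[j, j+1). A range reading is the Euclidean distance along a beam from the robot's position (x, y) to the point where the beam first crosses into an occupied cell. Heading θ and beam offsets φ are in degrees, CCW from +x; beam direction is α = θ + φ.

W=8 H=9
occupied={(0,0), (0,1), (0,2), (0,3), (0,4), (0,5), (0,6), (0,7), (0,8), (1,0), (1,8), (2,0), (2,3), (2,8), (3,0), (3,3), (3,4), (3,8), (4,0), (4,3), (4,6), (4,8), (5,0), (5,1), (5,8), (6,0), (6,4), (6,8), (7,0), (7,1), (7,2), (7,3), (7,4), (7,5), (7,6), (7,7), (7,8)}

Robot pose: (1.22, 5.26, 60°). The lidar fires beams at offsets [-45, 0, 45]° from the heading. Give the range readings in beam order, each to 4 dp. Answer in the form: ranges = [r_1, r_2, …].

ranges = [2.8781, 3.1639, 0.8500]

beam 1: φ=-45°, α=15°
  d=(0.9659,0.2588)  start (1,5)  tX=0.8075 tY=2.8591  stride 1/|dx|=1.0353 1/|dy|=3.8637
    cross x-line → (2,5), t=0.8075
    cross x-line → (3,5), t=1.8428
    cross y-line → (3,6), t=2.8591
    cross x-line → (4,6), t=2.8781 (wall)
  → r_1 = 2.8781
beam 2: φ=0°, α=60°
  d=(0.5000,0.8660)  start (1,5)  tX=1.5600 tY=0.8545  stride 1/|dx|=2.0000 1/|dy|=1.1547
    cross y-line → (1,6), t=0.8545
    cross x-line → (2,6), t=1.5600
    cross y-line → (2,7), t=2.0092
    cross y-line → (2,8), t=3.1639 (wall)
  → r_2 = 3.1639
beam 3: φ=45°, α=105°
  d=(-0.2588,0.9659)  start (1,5)  tX=0.8500 tY=0.7661  stride 1/|dx|=3.8637 1/|dy|=1.0353
    cross y-line → (1,6), t=0.7661
    cross x-line → (0,6), t=0.8500 (wall)
  → r_3 = 0.8500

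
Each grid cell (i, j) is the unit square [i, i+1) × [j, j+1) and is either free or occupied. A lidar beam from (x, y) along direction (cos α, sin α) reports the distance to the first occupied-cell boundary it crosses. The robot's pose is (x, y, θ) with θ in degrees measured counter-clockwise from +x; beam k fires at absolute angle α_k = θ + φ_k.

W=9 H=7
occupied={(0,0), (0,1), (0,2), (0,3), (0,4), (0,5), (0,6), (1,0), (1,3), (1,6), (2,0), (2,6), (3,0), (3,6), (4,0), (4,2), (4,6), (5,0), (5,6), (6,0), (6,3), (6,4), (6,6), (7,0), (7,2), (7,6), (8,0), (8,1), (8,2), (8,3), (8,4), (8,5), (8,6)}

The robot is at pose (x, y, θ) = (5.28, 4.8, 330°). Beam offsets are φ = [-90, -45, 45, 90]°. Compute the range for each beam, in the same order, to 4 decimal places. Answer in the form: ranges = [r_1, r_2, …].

ranges = [2.0785, 3.9340, 0.7454, 1.3856]

beam 1: φ=-90°, α=240°
  dir = (cos 240°, sin 240°) = (-0.5000, -0.8660); from cell (5,4)
  next x-line at t=0.5600, next y-line at t=0.9238; Δt_x=2.0000, Δt_y=1.1547
    x: enter (4,4) at t=0.5600
    y: enter (4,3) at t=0.9238
    y: enter (4,2) at t=2.0785 ← occupied
  → r_1 = 2.0785
beam 2: φ=-45°, α=285°
  dir = (cos 285°, sin 285°) = (0.2588, -0.9659); from cell (5,4)
  next x-line at t=2.7819, next y-line at t=0.8282; Δt_x=3.8637, Δt_y=1.0353
    y: enter (5,3) at t=0.8282
    y: enter (5,2) at t=1.8635
    x: enter (6,2) at t=2.7819
    y: enter (6,1) at t=2.8988
    y: enter (6,0) at t=3.9340 ← occupied
  → r_2 = 3.9340
beam 3: φ=45°, α=15°
  dir = (cos 15°, sin 15°) = (0.9659, 0.2588); from cell (5,4)
  next x-line at t=0.7454, next y-line at t=0.7727; Δt_x=1.0353, Δt_y=3.8637
    x: enter (6,4) at t=0.7454 ← occupied
  → r_3 = 0.7454
beam 4: φ=90°, α=60°
  dir = (cos 60°, sin 60°) = (0.5000, 0.8660); from cell (5,4)
  next x-line at t=1.4400, next y-line at t=0.2309; Δt_x=2.0000, Δt_y=1.1547
    y: enter (5,5) at t=0.2309
    y: enter (5,6) at t=1.3856 ← occupied
  → r_4 = 1.3856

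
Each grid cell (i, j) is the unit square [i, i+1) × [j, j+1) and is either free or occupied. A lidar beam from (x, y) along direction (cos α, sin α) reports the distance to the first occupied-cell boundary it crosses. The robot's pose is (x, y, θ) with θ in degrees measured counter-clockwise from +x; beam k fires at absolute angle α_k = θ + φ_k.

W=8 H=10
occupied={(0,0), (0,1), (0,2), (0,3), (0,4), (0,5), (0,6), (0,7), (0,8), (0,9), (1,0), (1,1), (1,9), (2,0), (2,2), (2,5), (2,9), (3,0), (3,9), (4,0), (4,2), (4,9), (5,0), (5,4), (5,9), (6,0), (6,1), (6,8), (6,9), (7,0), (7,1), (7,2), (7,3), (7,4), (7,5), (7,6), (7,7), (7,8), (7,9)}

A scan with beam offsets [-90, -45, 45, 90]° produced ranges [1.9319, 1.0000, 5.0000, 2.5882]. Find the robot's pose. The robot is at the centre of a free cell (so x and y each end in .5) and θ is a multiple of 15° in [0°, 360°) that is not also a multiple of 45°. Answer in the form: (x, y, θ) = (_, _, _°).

(x, y, θ) = (1.5, 6.5, 345°)

Enumerate (i+0.5, j+0.5, θ) over the 41 free cells and 16 admissible headings. For each, cast all 4 beams and compare to the given ranges.
  (2.5, 6.5, 210°): beam 1 = 2.8868 ≠ 1.9319 ✗
  (3.5, 1.5, 75°): beam 3 = 1.0000 ≠ 5.0000 ✗
  (4.5, 5.5, 255°): beam 1 = 1.5529 ≠ 1.9319 ✗
  (4.5, 5.5, 240°): beam 1 = 4.0415 ≠ 1.9319 ✗
  …
  (1.5, 6.5, 345°): r_1=1.9319, r_2=1.0000, r_3=5.0000, r_4=2.5882 — all match ✓
No second candidate reproduces the full scan.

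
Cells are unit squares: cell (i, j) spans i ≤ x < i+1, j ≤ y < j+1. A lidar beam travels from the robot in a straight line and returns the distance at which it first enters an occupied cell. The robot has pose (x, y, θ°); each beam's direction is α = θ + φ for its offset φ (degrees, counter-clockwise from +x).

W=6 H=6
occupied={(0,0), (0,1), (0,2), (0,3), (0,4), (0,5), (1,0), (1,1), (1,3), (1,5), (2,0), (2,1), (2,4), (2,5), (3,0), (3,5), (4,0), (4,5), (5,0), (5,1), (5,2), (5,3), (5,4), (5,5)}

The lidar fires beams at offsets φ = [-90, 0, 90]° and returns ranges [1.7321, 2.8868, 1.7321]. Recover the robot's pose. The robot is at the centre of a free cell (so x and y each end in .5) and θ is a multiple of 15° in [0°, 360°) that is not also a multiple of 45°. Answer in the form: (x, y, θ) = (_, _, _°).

Enumerate (i+0.5, j+0.5, θ) over the 12 free cells and 16 admissible headings. For each, cast all 3 beams and compare to the given ranges.
  (1.5, 4.5, 300°): beam 1 = 0.5774 ≠ 1.7321 ✗
  (4.5, 2.5, 330°): beam 2 = 0.5774 ≠ 2.8868 ✗
  (1.5, 2.5, 60°): beam 1 = 1.0000 ≠ 1.7321 ✗
  (2.5, 2.5, 75°): beam 1 = 2.5882 ≠ 1.7321 ✗
  (4.5, 3.5, 285°): beam 1 = 3.6235 ≠ 1.7321 ✗
  …
  (3.5, 2.5, 60°): r_1=1.7321, r_2=2.8868, r_3=1.7321 — all match ✓
Unique over the lattice → pose = (3.5, 2.5, 60°).

(x, y, θ) = (3.5, 2.5, 60°)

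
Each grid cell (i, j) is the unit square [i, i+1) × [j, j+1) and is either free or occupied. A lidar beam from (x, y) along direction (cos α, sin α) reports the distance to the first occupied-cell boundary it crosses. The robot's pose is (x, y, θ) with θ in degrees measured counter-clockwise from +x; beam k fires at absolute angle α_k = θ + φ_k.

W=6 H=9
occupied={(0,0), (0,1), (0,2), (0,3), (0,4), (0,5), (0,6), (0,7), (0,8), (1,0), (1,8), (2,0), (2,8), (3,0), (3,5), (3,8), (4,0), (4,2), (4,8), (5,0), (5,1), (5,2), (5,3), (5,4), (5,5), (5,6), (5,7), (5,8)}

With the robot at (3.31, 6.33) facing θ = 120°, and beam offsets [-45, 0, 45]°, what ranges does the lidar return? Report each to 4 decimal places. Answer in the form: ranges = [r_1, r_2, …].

ranges = [1.7289, 1.9283, 2.3915]

beam 1: φ=-45°, α=75°
  d=(0.2588,0.9659)  start (3,6)  tX=2.6660 tY=0.6936  stride 1/|dx|=3.8637 1/|dy|=1.0353
    cross y-line → (3,7), t=0.6936
    cross y-line → (3,8), t=1.7289 (wall)
  → r_1 = 1.7289
beam 2: φ=0°, α=120°
  d=(-0.5000,0.8660)  start (3,6)  tX=0.6200 tY=0.7736  stride 1/|dx|=2.0000 1/|dy|=1.1547
    cross x-line → (2,6), t=0.6200
    cross y-line → (2,7), t=0.7736
    cross y-line → (2,8), t=1.9283 (wall)
  → r_2 = 1.9283
beam 3: φ=45°, α=165°
  d=(-0.9659,0.2588)  start (3,6)  tX=0.3209 tY=2.5887  stride 1/|dx|=1.0353 1/|dy|=3.8637
    cross x-line → (2,6), t=0.3209
    cross x-line → (1,6), t=1.3562
    cross x-line → (0,6), t=2.3915 (wall)
  → r_3 = 2.3915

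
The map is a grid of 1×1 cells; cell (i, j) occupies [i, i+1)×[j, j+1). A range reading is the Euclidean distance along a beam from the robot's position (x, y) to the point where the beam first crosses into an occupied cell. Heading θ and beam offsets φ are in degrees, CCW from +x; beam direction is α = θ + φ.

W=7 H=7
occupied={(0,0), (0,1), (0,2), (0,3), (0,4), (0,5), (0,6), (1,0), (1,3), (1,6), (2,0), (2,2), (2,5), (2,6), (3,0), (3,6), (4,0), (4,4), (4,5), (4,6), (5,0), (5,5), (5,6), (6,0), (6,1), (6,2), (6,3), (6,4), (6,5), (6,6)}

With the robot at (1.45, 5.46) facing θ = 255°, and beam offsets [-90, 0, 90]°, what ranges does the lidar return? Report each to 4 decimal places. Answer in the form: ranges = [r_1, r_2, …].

beam 1: φ=-90°, α=165°
  cosα=-0.9659 sinα=0.2588 | (1,5) | tMaxX 0.4659 tMaxY 2.0864 | tΔX 1.0353 tΔY 3.8637
    t=0.4659 [x] (0,5) — stop
  → r_1 = 0.4659
beam 2: φ=0°, α=255°
  cosα=-0.2588 sinα=-0.9659 | (1,5) | tMaxX 1.7387 tMaxY 0.4762 | tΔX 3.8637 tΔY 1.0353
    t=0.4762 [y] (1,4)
    t=1.5115 [y] (1,3) — stop
  → r_2 = 1.5115
beam 3: φ=90°, α=345°
  cosα=0.9659 sinα=-0.2588 | (1,5) | tMaxX 0.5694 tMaxY 1.7773 | tΔX 1.0353 tΔY 3.8637
    t=0.5694 [x] (2,5) — stop
  → r_3 = 0.5694

ranges = [0.4659, 1.5115, 0.5694]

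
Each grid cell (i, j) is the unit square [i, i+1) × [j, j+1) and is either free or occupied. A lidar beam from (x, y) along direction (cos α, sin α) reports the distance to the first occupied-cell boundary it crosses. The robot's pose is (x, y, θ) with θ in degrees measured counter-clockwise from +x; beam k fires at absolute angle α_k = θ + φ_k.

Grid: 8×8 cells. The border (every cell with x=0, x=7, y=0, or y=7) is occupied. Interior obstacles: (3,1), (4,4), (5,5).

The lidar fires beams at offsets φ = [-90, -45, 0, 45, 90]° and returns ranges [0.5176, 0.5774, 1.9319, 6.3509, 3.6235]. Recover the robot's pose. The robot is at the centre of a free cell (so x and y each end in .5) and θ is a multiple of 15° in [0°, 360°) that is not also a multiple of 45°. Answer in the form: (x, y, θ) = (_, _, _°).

(x, y, θ) = (1.5, 6.5, 255°)

Enumerate (i+0.5, j+0.5, θ) over the 33 free cells and 16 admissible headings. For each, cast all 5 beams and compare to the given ranges.
  (4.5, 1.5, 30°): beam 1 = 0.5774 ≠ 0.5176 ✗
  (4.5, 6.5, 30°): beam 1 = 1.0000 ≠ 0.5176 ✗
  (2.5, 6.5, 60°): beam 1 = 2.8868 ≠ 0.5176 ✗
  …
  (1.5, 6.5, 255°): r_1=0.5176, r_2=0.5774, r_3=1.9319, r_4=6.3509, r_5=3.6235 — all match ✓
Only this pose fits every beam.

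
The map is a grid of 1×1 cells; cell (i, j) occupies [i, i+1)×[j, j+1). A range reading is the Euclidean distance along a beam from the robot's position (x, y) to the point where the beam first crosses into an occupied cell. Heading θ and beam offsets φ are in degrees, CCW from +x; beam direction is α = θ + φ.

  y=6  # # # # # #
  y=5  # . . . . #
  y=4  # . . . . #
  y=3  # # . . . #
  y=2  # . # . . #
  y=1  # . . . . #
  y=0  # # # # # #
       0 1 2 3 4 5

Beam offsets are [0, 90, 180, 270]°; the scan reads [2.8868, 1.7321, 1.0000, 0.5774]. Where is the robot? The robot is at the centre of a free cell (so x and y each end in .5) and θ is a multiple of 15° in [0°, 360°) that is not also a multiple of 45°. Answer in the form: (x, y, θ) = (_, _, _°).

Candidates: 18 free-cell centres × 16 headings = 288 poses. Raycast each; keep the one whose scan matches to 4 dp.
  (4.5, 2.5, 330°): beam 1 = 0.5774 ≠ 2.8868 ✗
  (4.5, 3.5, 30°): beam 1 = 0.5774 ≠ 2.8868 ✗
  (3.5, 4.5, 15°): beam 1 = 1.5529 ≠ 2.8868 ✗
  (2.5, 4.5, 60°): beam 1 = 1.7321 ≠ 2.8868 ✗
  (1.5, 5.5, 60°): beam 1 = 0.5774 ≠ 2.8868 ✗
  …
  (4.5, 3.5, 120°): r_1=2.8868, r_2=1.7321, r_3=1.0000, r_4=0.5774 — all match ✓
Only this pose fits every beam.

(x, y, θ) = (4.5, 3.5, 120°)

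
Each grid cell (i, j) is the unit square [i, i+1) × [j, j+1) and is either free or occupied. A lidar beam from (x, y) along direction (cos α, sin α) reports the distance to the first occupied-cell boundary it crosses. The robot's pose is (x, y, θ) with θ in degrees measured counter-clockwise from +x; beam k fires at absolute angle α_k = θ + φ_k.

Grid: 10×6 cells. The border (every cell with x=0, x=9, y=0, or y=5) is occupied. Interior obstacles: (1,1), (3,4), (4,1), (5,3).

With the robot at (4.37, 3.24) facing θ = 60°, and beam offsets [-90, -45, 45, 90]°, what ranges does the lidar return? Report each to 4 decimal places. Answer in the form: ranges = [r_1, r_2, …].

ranges = [4.4800, 0.6522, 1.4296, 1.5200]

beam 1: φ=-90°, α=330°
  cosα=0.8660 sinα=-0.5000 | (4,3) | tMaxX 0.7275 tMaxY 0.4800 | tΔX 1.1547 tΔY 2.0000
    t=0.4800 [y] (4,2)
    t=0.7275 [x] (5,2)
    t=1.8822 [x] (6,2)
    t=2.4800 [y] (6,1)
    t=3.0369 [x] (7,1)
    t=4.1916 [x] (8,1)
    t=4.4800 [y] (8,0) — stop
  → r_1 = 4.4800
beam 2: φ=-45°, α=15°
  cosα=0.9659 sinα=0.2588 | (4,3) | tMaxX 0.6522 tMaxY 2.9364 | tΔX 1.0353 tΔY 3.8637
    t=0.6522 [x] (5,3) — stop
  → r_2 = 0.6522
beam 3: φ=45°, α=105°
  cosα=-0.2588 sinα=0.9659 | (4,3) | tMaxX 1.4296 tMaxY 0.7868 | tΔX 3.8637 tΔY 1.0353
    t=0.7868 [y] (4,4)
    t=1.4296 [x] (3,4) — stop
  → r_3 = 1.4296
beam 4: φ=90°, α=150°
  cosα=-0.8660 sinα=0.5000 | (4,3) | tMaxX 0.4272 tMaxY 1.5200 | tΔX 1.1547 tΔY 2.0000
    t=0.4272 [x] (3,3)
    t=1.5200 [y] (3,4) — stop
  → r_4 = 1.5200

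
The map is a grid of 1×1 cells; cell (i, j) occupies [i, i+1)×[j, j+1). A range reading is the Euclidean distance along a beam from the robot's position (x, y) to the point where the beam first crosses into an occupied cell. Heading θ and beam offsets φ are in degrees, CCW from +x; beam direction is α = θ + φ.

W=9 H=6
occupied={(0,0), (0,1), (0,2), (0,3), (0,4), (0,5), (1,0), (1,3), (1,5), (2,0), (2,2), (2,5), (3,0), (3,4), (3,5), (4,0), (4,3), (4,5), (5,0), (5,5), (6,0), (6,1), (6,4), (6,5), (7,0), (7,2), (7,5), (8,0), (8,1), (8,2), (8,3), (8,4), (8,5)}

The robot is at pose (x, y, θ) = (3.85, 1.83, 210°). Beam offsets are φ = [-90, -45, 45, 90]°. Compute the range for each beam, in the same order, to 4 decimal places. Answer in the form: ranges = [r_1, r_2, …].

ranges = [3.6604, 0.8800, 0.8593, 0.9584]

beam 1: φ=-90°, α=120°
  cosα=-0.5000 sinα=0.8660 | (3,1) | tMaxX 1.7000 tMaxY 0.1963 | tΔX 2.0000 tΔY 1.1547
    t=0.1963 [y] (3,2)
    t=1.3510 [y] (3,3)
    t=1.7000 [x] (2,3)
    t=2.5057 [y] (2,4)
    t=3.6604 [y] (2,5) — stop
  → r_1 = 3.6604
beam 2: φ=-45°, α=165°
  cosα=-0.9659 sinα=0.2588 | (3,1) | tMaxX 0.8800 tMaxY 0.6568 | tΔX 1.0353 tΔY 3.8637
    t=0.6568 [y] (3,2)
    t=0.8800 [x] (2,2) — stop
  → r_2 = 0.8800
beam 3: φ=45°, α=255°
  cosα=-0.2588 sinα=-0.9659 | (3,1) | tMaxX 3.2841 tMaxY 0.8593 | tΔX 3.8637 tΔY 1.0353
    t=0.8593 [y] (3,0) — stop
  → r_3 = 0.8593
beam 4: φ=90°, α=300°
  cosα=0.5000 sinα=-0.8660 | (3,1) | tMaxX 0.3000 tMaxY 0.9584 | tΔX 2.0000 tΔY 1.1547
    t=0.3000 [x] (4,1)
    t=0.9584 [y] (4,0) — stop
  → r_4 = 0.9584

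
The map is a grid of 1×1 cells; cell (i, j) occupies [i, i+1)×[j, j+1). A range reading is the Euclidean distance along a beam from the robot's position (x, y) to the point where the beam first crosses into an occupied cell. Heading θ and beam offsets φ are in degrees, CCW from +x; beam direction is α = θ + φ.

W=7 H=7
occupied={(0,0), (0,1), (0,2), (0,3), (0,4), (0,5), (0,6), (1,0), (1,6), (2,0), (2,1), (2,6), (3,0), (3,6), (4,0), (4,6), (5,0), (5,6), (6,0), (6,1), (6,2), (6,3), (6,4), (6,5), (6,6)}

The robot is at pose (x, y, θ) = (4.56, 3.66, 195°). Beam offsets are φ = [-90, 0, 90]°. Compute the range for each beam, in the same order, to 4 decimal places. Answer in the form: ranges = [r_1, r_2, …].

ranges = [2.4225, 3.6856, 2.7538]

beam 1: φ=-90°, α=105°
  cosα=-0.2588 sinα=0.9659 | (4,3) | tMaxX 2.1637 tMaxY 0.3520 | tΔX 3.8637 tΔY 1.0353
    t=0.3520 [y] (4,4)
    t=1.3873 [y] (4,5)
    t=2.1637 [x] (3,5)
    t=2.4225 [y] (3,6) — stop
  → r_1 = 2.4225
beam 2: φ=0°, α=195°
  cosα=-0.9659 sinα=-0.2588 | (4,3) | tMaxX 0.5798 tMaxY 2.5500 | tΔX 1.0353 tΔY 3.8637
    t=0.5798 [x] (3,3)
    t=1.6150 [x] (2,3)
    t=2.5500 [y] (2,2)
    t=2.6503 [x] (1,2)
    t=3.6856 [x] (0,2) — stop
  → r_2 = 3.6856
beam 3: φ=90°, α=285°
  cosα=0.2588 sinα=-0.9659 | (4,3) | tMaxX 1.7000 tMaxY 0.6833 | tΔX 3.8637 tΔY 1.0353
    t=0.6833 [y] (4,2)
    t=1.7000 [x] (5,2)
    t=1.7186 [y] (5,1)
    t=2.7538 [y] (5,0) — stop
  → r_3 = 2.7538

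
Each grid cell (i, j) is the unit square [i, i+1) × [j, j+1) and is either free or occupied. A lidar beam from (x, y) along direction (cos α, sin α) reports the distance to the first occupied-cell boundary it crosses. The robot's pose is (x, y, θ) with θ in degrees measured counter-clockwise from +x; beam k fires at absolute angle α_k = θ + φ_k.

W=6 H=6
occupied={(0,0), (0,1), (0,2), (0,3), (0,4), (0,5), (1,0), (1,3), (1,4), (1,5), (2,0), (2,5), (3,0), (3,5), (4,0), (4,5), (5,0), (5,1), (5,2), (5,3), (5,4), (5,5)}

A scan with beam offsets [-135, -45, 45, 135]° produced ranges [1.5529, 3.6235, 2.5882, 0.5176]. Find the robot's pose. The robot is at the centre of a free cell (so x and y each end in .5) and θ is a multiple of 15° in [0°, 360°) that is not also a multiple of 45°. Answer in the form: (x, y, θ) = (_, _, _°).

(x, y, θ) = (3.5, 1.5, 120°)

The pose lattice has 14·16 = 224 candidates. Test each by forward raycasting.
  (3.5, 4.5, 285°): beam 1 = 1.0000 ≠ 1.5529 ✗
  (1.5, 1.5, 240°): beam 2 = 0.5176 ≠ 3.6235 ✗
  (3.5, 2.5, 300°): beam 1 = 1.9319 ≠ 1.5529 ✗
  …
  (3.5, 1.5, 120°): r_1=1.5529, r_2=3.6235, r_3=2.5882, r_4=0.5176 — all match ✓
No second candidate reproduces the full scan.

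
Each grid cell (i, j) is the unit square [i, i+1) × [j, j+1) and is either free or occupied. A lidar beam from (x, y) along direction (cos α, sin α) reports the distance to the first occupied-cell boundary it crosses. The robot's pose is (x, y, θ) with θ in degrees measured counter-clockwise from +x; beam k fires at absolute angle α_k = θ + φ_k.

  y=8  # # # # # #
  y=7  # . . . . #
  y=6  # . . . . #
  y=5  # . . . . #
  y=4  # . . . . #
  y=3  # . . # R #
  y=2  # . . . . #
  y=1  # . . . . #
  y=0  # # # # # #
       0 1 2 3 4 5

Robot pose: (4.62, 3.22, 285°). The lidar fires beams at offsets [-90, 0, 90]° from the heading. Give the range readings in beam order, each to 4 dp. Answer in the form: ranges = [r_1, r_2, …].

ranges = [0.6419, 1.4682, 0.3934]

beam 1: φ=-90°, α=195°
  dir = (cos 195°, sin 195°) = (-0.9659, -0.2588); from cell (4,3)
  next x-line at t=0.6419, next y-line at t=0.8500; Δt_x=1.0353, Δt_y=3.8637
    x: enter (3,3) at t=0.6419 ← occupied
  → r_1 = 0.6419
beam 2: φ=0°, α=285°
  dir = (cos 285°, sin 285°) = (0.2588, -0.9659); from cell (4,3)
  next x-line at t=1.4682, next y-line at t=0.2278; Δt_x=3.8637, Δt_y=1.0353
    y: enter (4,2) at t=0.2278
    y: enter (4,1) at t=1.2630
    x: enter (5,1) at t=1.4682 ← occupied
  → r_2 = 1.4682
beam 3: φ=90°, α=15°
  dir = (cos 15°, sin 15°) = (0.9659, 0.2588); from cell (4,3)
  next x-line at t=0.3934, next y-line at t=3.0137; Δt_x=1.0353, Δt_y=3.8637
    x: enter (5,3) at t=0.3934 ← occupied
  → r_3 = 0.3934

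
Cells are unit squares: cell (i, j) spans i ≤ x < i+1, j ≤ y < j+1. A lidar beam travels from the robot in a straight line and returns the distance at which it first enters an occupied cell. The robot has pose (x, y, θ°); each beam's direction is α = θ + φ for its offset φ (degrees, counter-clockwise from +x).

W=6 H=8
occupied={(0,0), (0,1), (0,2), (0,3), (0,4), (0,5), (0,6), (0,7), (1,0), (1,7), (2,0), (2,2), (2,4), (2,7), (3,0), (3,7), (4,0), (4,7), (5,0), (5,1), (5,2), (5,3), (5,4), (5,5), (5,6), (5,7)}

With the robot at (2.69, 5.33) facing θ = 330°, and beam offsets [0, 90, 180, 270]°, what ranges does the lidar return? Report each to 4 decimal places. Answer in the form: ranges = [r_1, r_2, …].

beam 1: φ=0°, α=330°
  cosα=0.8660 sinα=-0.5000 | (2,5) | tMaxX 0.3580 tMaxY 0.6600 | tΔX 1.1547 tΔY 2.0000
    t=0.3580 [x] (3,5)
    t=0.6600 [y] (3,4)
    t=1.5127 [x] (4,4)
    t=2.6600 [y] (4,3)
    t=2.6674 [x] (5,3) — stop
  → r_1 = 2.6674
beam 2: φ=90°, α=60°
  cosα=0.5000 sinα=0.8660 | (2,5) | tMaxX 0.6200 tMaxY 0.7736 | tΔX 2.0000 tΔY 1.1547
    t=0.6200 [x] (3,5)
    t=0.7736 [y] (3,6)
    t=1.9283 [y] (3,7) — stop
  → r_2 = 1.9283
beam 3: φ=180°, α=150°
  cosα=-0.8660 sinα=0.5000 | (2,5) | tMaxX 0.7967 tMaxY 1.3400 | tΔX 1.1547 tΔY 2.0000
    t=0.7967 [x] (1,5)
    t=1.3400 [y] (1,6)
    t=1.9514 [x] (0,6) — stop
  → r_3 = 1.9514
beam 4: φ=270°, α=240°
  cosα=-0.5000 sinα=-0.8660 | (2,5) | tMaxX 1.3800 tMaxY 0.3811 | tΔX 2.0000 tΔY 1.1547
    t=0.3811 [y] (2,4) — stop
  → r_4 = 0.3811

ranges = [2.6674, 1.9283, 1.9514, 0.3811]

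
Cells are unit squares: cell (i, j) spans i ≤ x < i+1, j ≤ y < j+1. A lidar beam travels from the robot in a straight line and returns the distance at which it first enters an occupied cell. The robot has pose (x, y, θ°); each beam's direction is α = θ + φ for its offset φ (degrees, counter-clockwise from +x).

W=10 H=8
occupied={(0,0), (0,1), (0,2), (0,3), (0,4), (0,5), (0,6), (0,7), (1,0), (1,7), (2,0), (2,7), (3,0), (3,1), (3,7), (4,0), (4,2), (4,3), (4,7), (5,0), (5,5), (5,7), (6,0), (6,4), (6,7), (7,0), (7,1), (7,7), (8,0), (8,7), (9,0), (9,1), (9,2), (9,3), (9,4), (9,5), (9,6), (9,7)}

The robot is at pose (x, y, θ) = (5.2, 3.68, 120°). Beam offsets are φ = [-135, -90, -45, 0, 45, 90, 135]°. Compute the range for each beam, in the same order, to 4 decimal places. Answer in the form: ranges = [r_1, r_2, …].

ranges = [3.9340, 0.9238, 1.3666, 3.8336, 0.2071, 0.2309, 0.7727]

beam 1: φ=-135°, α=345°
  d=(0.9659,-0.2588)  start (5,3)  tX=0.8282 tY=2.6273  stride 1/|dx|=1.0353 1/|dy|=3.8637
    cross x-line → (6,3), t=0.8282
    cross x-line → (7,3), t=1.8635
    cross y-line → (7,2), t=2.6273
    cross x-line → (8,2), t=2.8988
    cross x-line → (9,2), t=3.9340 (wall)
  → r_1 = 3.9340
beam 2: φ=-90°, α=30°
  d=(0.8660,0.5000)  start (5,3)  tX=0.9238 tY=0.6400  stride 1/|dx|=1.1547 1/|dy|=2.0000
    cross y-line → (5,4), t=0.6400
    cross x-line → (6,4), t=0.9238 (wall)
  → r_2 = 0.9238
beam 3: φ=-45°, α=75°
  d=(0.2588,0.9659)  start (5,3)  tX=3.0910 tY=0.3313  stride 1/|dx|=3.8637 1/|dy|=1.0353
    cross y-line → (5,4), t=0.3313
    cross y-line → (5,5), t=1.3666 (wall)
  → r_3 = 1.3666
beam 4: φ=0°, α=120°
  d=(-0.5000,0.8660)  start (5,3)  tX=0.4000 tY=0.3695  stride 1/|dx|=2.0000 1/|dy|=1.1547
    cross y-line → (5,4), t=0.3695
    cross x-line → (4,4), t=0.4000
    cross y-line → (4,5), t=1.5242
    cross x-line → (3,5), t=2.4000
    cross y-line → (3,6), t=2.6789
    cross y-line → (3,7), t=3.8336 (wall)
  → r_4 = 3.8336
beam 5: φ=45°, α=165°
  d=(-0.9659,0.2588)  start (5,3)  tX=0.2071 tY=1.2364  stride 1/|dx|=1.0353 1/|dy|=3.8637
    cross x-line → (4,3), t=0.2071 (wall)
  → r_5 = 0.2071
beam 6: φ=90°, α=210°
  d=(-0.8660,-0.5000)  start (5,3)  tX=0.2309 tY=1.3600  stride 1/|dx|=1.1547 1/|dy|=2.0000
    cross x-line → (4,3), t=0.2309 (wall)
  → r_6 = 0.2309
beam 7: φ=135°, α=255°
  d=(-0.2588,-0.9659)  start (5,3)  tX=0.7727 tY=0.7040  stride 1/|dx|=3.8637 1/|dy|=1.0353
    cross y-line → (5,2), t=0.7040
    cross x-line → (4,2), t=0.7727 (wall)
  → r_7 = 0.7727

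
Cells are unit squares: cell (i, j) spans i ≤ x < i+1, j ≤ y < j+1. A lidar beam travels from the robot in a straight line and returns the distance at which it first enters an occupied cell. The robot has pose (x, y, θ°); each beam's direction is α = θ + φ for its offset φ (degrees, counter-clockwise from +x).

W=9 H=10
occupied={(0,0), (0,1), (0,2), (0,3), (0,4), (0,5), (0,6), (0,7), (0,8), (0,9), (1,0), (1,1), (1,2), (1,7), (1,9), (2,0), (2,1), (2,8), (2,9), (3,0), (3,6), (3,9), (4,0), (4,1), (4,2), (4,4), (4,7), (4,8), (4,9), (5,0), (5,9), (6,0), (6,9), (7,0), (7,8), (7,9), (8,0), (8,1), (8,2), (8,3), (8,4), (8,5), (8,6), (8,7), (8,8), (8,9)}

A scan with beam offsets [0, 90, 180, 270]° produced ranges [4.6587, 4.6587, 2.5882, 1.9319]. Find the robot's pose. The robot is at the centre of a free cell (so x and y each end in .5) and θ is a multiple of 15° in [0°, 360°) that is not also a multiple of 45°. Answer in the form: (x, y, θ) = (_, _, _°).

(x, y, θ) = (5.5, 5.5, 195°)

The pose lattice has 44·16 = 704 candidates. Test each by forward raycasting.
  (2.5, 3.5, 60°): beam 1 = 2.8868 ≠ 4.6587 ✗
  (2.5, 6.5, 345°): beam 1 = 0.5176 ≠ 4.6587 ✗
  (3.5, 3.5, 330°): beam 1 = 1.0000 ≠ 4.6587 ✗
  (5.5, 7.5, 30°): beam 1 = 1.7321 ≠ 4.6587 ✗
  …
  (5.5, 5.5, 195°): r_1=4.6587, r_2=4.6587, r_3=2.5882, r_4=1.9319 — all match ✓
Unique over the lattice → pose = (5.5, 5.5, 195°).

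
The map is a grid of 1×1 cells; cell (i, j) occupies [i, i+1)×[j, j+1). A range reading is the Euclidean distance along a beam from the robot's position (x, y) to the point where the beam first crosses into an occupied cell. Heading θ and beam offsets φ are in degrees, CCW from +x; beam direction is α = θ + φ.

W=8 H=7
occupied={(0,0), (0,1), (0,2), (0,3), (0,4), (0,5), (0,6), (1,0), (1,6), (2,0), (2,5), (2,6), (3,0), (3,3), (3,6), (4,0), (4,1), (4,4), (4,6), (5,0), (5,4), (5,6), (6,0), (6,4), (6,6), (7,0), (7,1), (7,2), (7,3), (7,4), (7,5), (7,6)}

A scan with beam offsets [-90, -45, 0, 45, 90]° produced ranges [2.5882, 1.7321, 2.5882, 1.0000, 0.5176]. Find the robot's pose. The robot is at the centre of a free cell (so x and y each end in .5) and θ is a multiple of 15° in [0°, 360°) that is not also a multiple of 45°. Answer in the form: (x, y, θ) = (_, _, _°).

The pose lattice has 24·16 = 384 candidates. Test each by forward raycasting.
  (6.5, 1.5, 15°): beam 1 = 0.5176 ≠ 2.5882 ✗
  (5.5, 1.5, 240°): beam 1 = 0.5774 ≠ 2.5882 ✗
  (3.5, 2.5, 15°): beam 1 = 1.5529 ≠ 2.5882 ✗
  …
  (1.5, 2.5, 75°): r_1=2.5882, r_2=1.7321, r_3=2.5882, r_4=1.0000, r_5=0.5176 — all match ✓
Unique over the lattice → pose = (1.5, 2.5, 75°).

(x, y, θ) = (1.5, 2.5, 75°)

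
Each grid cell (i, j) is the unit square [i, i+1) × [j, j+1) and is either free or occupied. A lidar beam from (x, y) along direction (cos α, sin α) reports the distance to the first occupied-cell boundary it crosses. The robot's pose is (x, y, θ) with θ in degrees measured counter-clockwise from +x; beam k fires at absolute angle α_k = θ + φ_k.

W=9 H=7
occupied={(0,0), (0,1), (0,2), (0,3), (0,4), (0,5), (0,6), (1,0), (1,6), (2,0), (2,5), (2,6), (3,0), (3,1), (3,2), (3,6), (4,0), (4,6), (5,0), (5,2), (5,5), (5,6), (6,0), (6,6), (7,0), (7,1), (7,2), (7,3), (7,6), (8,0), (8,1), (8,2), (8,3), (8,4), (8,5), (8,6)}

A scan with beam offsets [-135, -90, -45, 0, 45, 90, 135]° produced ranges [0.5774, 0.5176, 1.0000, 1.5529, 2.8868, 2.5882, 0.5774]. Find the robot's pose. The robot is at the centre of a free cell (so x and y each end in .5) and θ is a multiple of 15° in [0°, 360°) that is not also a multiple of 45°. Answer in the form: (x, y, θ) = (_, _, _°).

Candidates: 27 free-cell centres × 16 headings = 432 poses. Raycast each; keep the one whose scan matches to 4 dp.
  (7.5, 4.5, 75°): beam 3 = 0.5774 ≠ 1.0000 ✗
  (4.5, 4.5, 15°): beam 1 = 1.7321 ≠ 0.5774 ✗
  (6.5, 2.5, 165°): beam 2 = 3.6235 ≠ 0.5176 ✗
  (4.5, 2.5, 255°): beam 1 = 3.0000 ≠ 0.5774 ✗
  …
  (4.5, 5.5, 195°): r_1=0.5774, r_2=0.5176, r_3=1.0000, r_4=1.5529, r_5=2.8868, r_6=2.5882, r_7=0.5774 — all match ✓
Unique over the lattice → pose = (4.5, 5.5, 195°).

(x, y, θ) = (4.5, 5.5, 195°)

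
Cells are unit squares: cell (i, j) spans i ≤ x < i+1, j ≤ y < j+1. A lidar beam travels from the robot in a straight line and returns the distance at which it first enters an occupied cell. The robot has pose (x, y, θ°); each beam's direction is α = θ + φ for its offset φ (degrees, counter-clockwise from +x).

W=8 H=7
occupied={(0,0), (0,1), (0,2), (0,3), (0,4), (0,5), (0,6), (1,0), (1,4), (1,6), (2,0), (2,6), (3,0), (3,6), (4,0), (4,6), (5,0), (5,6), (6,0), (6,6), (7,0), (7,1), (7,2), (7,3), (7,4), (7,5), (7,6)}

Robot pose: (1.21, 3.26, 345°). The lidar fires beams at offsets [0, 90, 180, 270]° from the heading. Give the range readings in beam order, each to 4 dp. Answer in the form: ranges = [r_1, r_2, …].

beam 1: φ=0°, α=345°
  direction (0.9659, -0.2588); cell (1,3); t to first gridline: x 0.8179, y 1.0046 (then +1.0353 / +3.8637)
    (2,3) via x @ 0.8179
    (2,2) via y @ 1.0046
    (3,2) via x @ 1.8531
    (4,2) via x @ 2.8884
    (5,2) via x @ 3.9237
    (5,1) via y @ 4.8683
    (6,1) via x @ 4.9590
    (7,1) via x @ 5.9942  # hit
  → r_1 = 5.9942
beam 2: φ=90°, α=75°
  direction (0.2588, 0.9659); cell (1,3); t to first gridline: x 3.0523, y 0.7661 (then +3.8637 / +1.0353)
    (1,4) via y @ 0.7661  # hit
  → r_2 = 0.7661
beam 3: φ=180°, α=165°
  direction (-0.9659, 0.2588); cell (1,3); t to first gridline: x 0.2174, y 2.8591 (then +1.0353 / +3.8637)
    (0,3) via x @ 0.2174  # hit
  → r_3 = 0.2174
beam 4: φ=270°, α=255°
  direction (-0.2588, -0.9659); cell (1,3); t to first gridline: x 0.8114, y 0.2692 (then +3.8637 / +1.0353)
    (1,2) via y @ 0.2692
    (0,2) via x @ 0.8114  # hit
  → r_4 = 0.8114

ranges = [5.9942, 0.7661, 0.2174, 0.8114]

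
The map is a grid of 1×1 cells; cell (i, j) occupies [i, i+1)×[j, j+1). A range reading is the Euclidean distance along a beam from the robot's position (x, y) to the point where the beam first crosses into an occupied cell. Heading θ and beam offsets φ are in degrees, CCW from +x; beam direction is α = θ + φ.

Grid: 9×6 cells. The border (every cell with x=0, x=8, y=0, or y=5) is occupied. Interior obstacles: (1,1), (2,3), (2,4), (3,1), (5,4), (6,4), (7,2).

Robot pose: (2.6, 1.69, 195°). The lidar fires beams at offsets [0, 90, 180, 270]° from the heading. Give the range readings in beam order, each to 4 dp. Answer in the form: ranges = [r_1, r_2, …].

ranges = [0.6212, 0.7143, 0.4141, 1.3562]

beam 1: φ=0°, α=195°
  cosα=-0.9659 sinα=-0.2588 | (2,1) | tMaxX 0.6212 tMaxY 2.6660 | tΔX 1.0353 tΔY 3.8637
    t=0.6212 [x] (1,1) — stop
  → r_1 = 0.6212
beam 2: φ=90°, α=285°
  cosα=0.2588 sinα=-0.9659 | (2,1) | tMaxX 1.5455 tMaxY 0.7143 | tΔX 3.8637 tΔY 1.0353
    t=0.7143 [y] (2,0) — stop
  → r_2 = 0.7143
beam 3: φ=180°, α=15°
  cosα=0.9659 sinα=0.2588 | (2,1) | tMaxX 0.4141 tMaxY 1.1977 | tΔX 1.0353 tΔY 3.8637
    t=0.4141 [x] (3,1) — stop
  → r_3 = 0.4141
beam 4: φ=270°, α=105°
  cosα=-0.2588 sinα=0.9659 | (2,1) | tMaxX 2.3182 tMaxY 0.3209 | tΔX 3.8637 tΔY 1.0353
    t=0.3209 [y] (2,2)
    t=1.3562 [y] (2,3) — stop
  → r_4 = 1.3562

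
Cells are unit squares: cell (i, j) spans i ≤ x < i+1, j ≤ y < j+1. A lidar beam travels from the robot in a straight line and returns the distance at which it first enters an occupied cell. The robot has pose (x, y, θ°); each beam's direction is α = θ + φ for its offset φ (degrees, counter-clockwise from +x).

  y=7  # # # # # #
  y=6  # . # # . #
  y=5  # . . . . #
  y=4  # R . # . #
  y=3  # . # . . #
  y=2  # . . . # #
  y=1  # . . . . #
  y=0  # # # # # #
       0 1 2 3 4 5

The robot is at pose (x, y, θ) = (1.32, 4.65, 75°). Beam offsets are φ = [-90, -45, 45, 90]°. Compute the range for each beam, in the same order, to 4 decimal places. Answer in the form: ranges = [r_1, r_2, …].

ranges = [1.7393, 2.7000, 0.6400, 0.3313]

beam 1: φ=-90°, α=345°
  d=(0.9659,-0.2588)  start (1,4)  tX=0.7040 tY=2.5114  stride 1/|dx|=1.0353 1/|dy|=3.8637
    cross x-line → (2,4), t=0.7040
    cross x-line → (3,4), t=1.7393 (wall)
  → r_1 = 1.7393
beam 2: φ=-45°, α=30°
  d=(0.8660,0.5000)  start (1,4)  tX=0.7852 tY=0.7000  stride 1/|dx|=1.1547 1/|dy|=2.0000
    cross y-line → (1,5), t=0.7000
    cross x-line → (2,5), t=0.7852
    cross x-line → (3,5), t=1.9399
    cross y-line → (3,6), t=2.7000 (wall)
  → r_2 = 2.7000
beam 3: φ=45°, α=120°
  d=(-0.5000,0.8660)  start (1,4)  tX=0.6400 tY=0.4041  stride 1/|dx|=2.0000 1/|dy|=1.1547
    cross y-line → (1,5), t=0.4041
    cross x-line → (0,5), t=0.6400 (wall)
  → r_3 = 0.6400
beam 4: φ=90°, α=165°
  d=(-0.9659,0.2588)  start (1,4)  tX=0.3313 tY=1.3523  stride 1/|dx|=1.0353 1/|dy|=3.8637
    cross x-line → (0,4), t=0.3313 (wall)
  → r_4 = 0.3313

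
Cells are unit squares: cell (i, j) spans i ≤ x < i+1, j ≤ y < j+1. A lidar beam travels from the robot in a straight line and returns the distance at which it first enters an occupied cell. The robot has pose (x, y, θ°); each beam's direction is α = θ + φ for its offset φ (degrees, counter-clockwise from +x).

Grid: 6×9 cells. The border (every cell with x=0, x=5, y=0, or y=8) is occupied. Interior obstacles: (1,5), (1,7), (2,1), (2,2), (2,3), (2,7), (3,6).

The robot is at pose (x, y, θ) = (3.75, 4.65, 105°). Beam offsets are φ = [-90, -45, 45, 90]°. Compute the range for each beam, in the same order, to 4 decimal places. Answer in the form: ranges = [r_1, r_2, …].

ranges = [1.2941, 2.5000, 2.0207, 2.8470]

beam 1: φ=-90°, α=15°
  cosα=0.9659 sinα=0.2588 | (3,4) | tMaxX 0.2588 tMaxY 1.3523 | tΔX 1.0353 tΔY 3.8637
    t=0.2588 [x] (4,4)
    t=1.2941 [x] (5,4) — stop
  → r_1 = 1.2941
beam 2: φ=-45°, α=60°
  cosα=0.5000 sinα=0.8660 | (3,4) | tMaxX 0.5000 tMaxY 0.4041 | tΔX 2.0000 tΔY 1.1547
    t=0.4041 [y] (3,5)
    t=0.5000 [x] (4,5)
    t=1.5588 [y] (4,6)
    t=2.5000 [x] (5,6) — stop
  → r_2 = 2.5000
beam 3: φ=45°, α=150°
  cosα=-0.8660 sinα=0.5000 | (3,4) | tMaxX 0.8660 tMaxY 0.7000 | tΔX 1.1547 tΔY 2.0000
    t=0.7000 [y] (3,5)
    t=0.8660 [x] (2,5)
    t=2.0207 [x] (1,5) — stop
  → r_3 = 2.0207
beam 4: φ=90°, α=195°
  cosα=-0.9659 sinα=-0.2588 | (3,4) | tMaxX 0.7765 tMaxY 2.5114 | tΔX 1.0353 tΔY 3.8637
    t=0.7765 [x] (2,4)
    t=1.8117 [x] (1,4)
    t=2.5114 [y] (1,3)
    t=2.8470 [x] (0,3) — stop
  → r_4 = 2.8470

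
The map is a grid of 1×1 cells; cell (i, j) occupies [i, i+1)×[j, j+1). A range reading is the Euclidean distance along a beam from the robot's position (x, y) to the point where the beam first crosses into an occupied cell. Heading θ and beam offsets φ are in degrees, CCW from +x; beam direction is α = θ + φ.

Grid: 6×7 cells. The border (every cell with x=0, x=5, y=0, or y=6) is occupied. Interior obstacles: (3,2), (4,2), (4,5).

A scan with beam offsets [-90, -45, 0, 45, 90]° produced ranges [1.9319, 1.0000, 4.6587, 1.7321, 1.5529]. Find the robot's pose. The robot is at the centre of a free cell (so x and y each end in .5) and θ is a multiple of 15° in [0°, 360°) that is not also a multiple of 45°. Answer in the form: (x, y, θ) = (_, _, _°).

The pose lattice has 17·16 = 272 candidates. Test each by forward raycasting.
  (2.5, 2.5, 330°): beam 1 = 1.7321 ≠ 1.9319 ✗
  (4.5, 1.5, 330°): beam 1 = 0.5774 ≠ 1.9319 ✗
  (4.5, 3.5, 285°): beam 1 = 3.6235 ≠ 1.9319 ✗
  (1.5, 5.5, 165°): beam 1 = 0.5176 ≠ 1.9319 ✗
  (4.5, 1.5, 195°): beam 1 = 0.5176 ≠ 1.9319 ✗
  …
  (2.5, 1.5, 105°): r_1=1.9319, r_2=1.0000, r_3=4.6587, r_4=1.7321, r_5=1.5529 — all match ✓
Only this pose fits every beam.

(x, y, θ) = (2.5, 1.5, 105°)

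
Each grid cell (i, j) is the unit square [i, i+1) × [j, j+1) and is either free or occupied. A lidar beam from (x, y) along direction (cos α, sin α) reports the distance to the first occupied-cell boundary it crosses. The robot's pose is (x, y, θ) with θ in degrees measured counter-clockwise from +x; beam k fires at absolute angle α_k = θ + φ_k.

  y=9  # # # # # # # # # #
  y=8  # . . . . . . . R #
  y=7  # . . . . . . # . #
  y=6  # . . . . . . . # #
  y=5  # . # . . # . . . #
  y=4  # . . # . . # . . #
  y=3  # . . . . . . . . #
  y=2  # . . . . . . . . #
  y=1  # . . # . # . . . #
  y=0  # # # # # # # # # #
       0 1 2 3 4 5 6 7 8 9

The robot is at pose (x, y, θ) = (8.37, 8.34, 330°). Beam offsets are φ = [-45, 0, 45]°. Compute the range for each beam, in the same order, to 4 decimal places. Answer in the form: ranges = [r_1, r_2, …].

beam 1: φ=-45°, α=285°
  direction (0.2588, -0.9659); cell (8,8); t to first gridline: x 2.4341, y 0.3520 (then +3.8637 / +1.0353)
    (8,7) via y @ 0.3520
    (8,6) via y @ 1.3873  # hit
  → r_1 = 1.3873
beam 2: φ=0°, α=330°
  direction (0.8660, -0.5000); cell (8,8); t to first gridline: x 0.7275, y 0.6800 (then +1.1547 / +2.0000)
    (8,7) via y @ 0.6800
    (9,7) via x @ 0.7275  # hit
  → r_2 = 0.7275
beam 3: φ=45°, α=15°
  direction (0.9659, 0.2588); cell (8,8); t to first gridline: x 0.6522, y 2.5500 (then +1.0353 / +3.8637)
    (9,8) via x @ 0.6522  # hit
  → r_3 = 0.6522

ranges = [1.3873, 0.7275, 0.6522]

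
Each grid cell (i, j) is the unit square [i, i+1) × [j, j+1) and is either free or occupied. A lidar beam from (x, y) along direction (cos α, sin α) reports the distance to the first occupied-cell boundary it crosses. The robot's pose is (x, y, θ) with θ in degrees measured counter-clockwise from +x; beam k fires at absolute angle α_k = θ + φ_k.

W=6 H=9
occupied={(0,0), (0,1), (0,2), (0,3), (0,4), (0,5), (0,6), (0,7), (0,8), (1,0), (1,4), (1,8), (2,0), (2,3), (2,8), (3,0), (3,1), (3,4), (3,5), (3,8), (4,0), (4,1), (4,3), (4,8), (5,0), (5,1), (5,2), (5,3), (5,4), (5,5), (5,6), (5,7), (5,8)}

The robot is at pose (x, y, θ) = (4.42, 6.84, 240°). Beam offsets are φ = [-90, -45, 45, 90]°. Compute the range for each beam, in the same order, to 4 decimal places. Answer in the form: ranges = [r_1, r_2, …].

beam 1: φ=-90°, α=150°
  d=(-0.8660,0.5000)  start (4,6)  tX=0.4850 tY=0.3200  stride 1/|dx|=1.1547 1/|dy|=2.0000
    cross y-line → (4,7), t=0.3200
    cross x-line → (3,7), t=0.4850
    cross x-line → (2,7), t=1.6397
    cross y-line → (2,8), t=2.3200 (wall)
  → r_1 = 2.3200
beam 2: φ=-45°, α=195°
  d=(-0.9659,-0.2588)  start (4,6)  tX=0.4348 tY=3.2455  stride 1/|dx|=1.0353 1/|dy|=3.8637
    cross x-line → (3,6), t=0.4348
    cross x-line → (2,6), t=1.4701
    cross x-line → (1,6), t=2.5054
    cross y-line → (1,5), t=3.2455
    cross x-line → (0,5), t=3.5406 (wall)
  → r_2 = 3.5406
beam 3: φ=45°, α=285°
  d=(0.2588,-0.9659)  start (4,6)  tX=2.2409 tY=0.8696  stride 1/|dx|=3.8637 1/|dy|=1.0353
    cross y-line → (4,5), t=0.8696
    cross y-line → (4,4), t=1.9049
    cross x-line → (5,4), t=2.2409 (wall)
  → r_3 = 2.2409
beam 4: φ=90°, α=330°
  d=(0.8660,-0.5000)  start (4,6)  tX=0.6697 tY=1.6800  stride 1/|dx|=1.1547 1/|dy|=2.0000
    cross x-line → (5,6), t=0.6697 (wall)
  → r_4 = 0.6697

ranges = [2.3200, 3.5406, 2.2409, 0.6697]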